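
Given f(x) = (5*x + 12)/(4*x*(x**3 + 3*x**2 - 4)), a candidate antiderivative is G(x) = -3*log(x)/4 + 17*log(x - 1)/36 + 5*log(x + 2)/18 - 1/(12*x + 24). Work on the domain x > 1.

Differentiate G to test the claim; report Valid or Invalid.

d/dx[G] = (5*x + 12)/(4*x**4 + 12*x**3 - 16*x)
This equals f(x) exactly, so the claim holds.

Valid. The derivative of G reproduces f.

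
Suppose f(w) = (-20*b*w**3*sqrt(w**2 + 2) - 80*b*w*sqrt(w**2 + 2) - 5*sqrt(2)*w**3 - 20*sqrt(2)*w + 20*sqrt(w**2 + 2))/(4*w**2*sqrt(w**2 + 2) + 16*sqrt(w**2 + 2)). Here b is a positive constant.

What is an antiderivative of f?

Differentiate the proposed F(w) back; it has to land on f(w) exactly.
Check: d/dw[-5*(2*b*w**2 + sqrt(2)*sqrt(w**2 + 2) - 2*atan(w/2))/4] = (-20*b*w**3*sqrt(w**2 + 2) - 80*b*w*sqrt(w**2 + 2) - 5*sqrt(2)*w**3 - 20*sqrt(2)*w + 20*sqrt(w**2 + 2))/(4*w**2*sqrt(w**2 + 2) + 16*sqrt(w**2 + 2)) = f(w).

An antiderivative is F(w) = -5*(2*b*w**2 + sqrt(2)*sqrt(w**2 + 2) - 2*atan(w/2))/4.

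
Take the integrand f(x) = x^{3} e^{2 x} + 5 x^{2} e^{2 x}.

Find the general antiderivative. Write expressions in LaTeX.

F(x) = \frac{\left(4 x^{3} + 14 x^{2} - 14 x + 7\right) e^{2 x}}{8} + C

Recognize the product-rule pattern: f = u'v + uv' with u = \frac{x^{3}}{2} + \frac{7 x^{2}}{4} - \frac{7 x}{4} + \frac{7}{8}, v = e^{2 x}, so integration by parts undoes it.
Check: d/dx[\frac{\left(4 x^{3} + 14 x^{2} - 14 x + 7\right) e^{2 x}}{8}] = x^{3} e^{2 x} + 5 x^{2} e^{2 x} = f(x).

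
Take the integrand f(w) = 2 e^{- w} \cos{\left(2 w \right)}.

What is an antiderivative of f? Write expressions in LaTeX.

An antiderivative is F(w) = \frac{4 e^{- w} \sin{\left(2 w \right)}}{5} - \frac{2 e^{- w} \cos{\left(2 w \right)}}{5}.

An antiderivative F(w) passes only if d/dw[F] lands on f(w) exactly.
Check: d/dw[\frac{4 e^{- w} \sin{\left(2 w \right)}}{5} - \frac{2 e^{- w} \cos{\left(2 w \right)}}{5}] = 2 e^{- w} \cos{\left(2 w \right)} = f(w).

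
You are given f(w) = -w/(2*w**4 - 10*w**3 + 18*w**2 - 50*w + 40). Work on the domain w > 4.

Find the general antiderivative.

Factor the denominator (2*(w - 4)*(w - 1)*(w**2 + 5)) and decompose: f = (w + 25)/(252*(w**2 + 5)) + 1/(36*(w - 1)) - 2/(63*(w - 4)); each piece integrates to a log, atan, or power term.
Check: d/dw[(-16*log(w - 4) + 14*log(w - 1) + log(w**2 + 5) + 10*sqrt(5)*atan(sqrt(5)*w/5))/504] = -w/(2*w**4 - 10*w**3 + 18*w**2 - 50*w + 40) = f(w).

F(w) = (-16*log(w - 4) + 14*log(w - 1) + log(w**2 + 5) + 10*sqrt(5)*atan(sqrt(5)*w/5))/504 + C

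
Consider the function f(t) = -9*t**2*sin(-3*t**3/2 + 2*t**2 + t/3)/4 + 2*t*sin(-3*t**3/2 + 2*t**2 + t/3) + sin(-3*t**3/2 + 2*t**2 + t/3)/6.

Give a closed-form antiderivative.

An antiderivative is F(t) = -cos(-3*t**3/2 + 2*t**2 + t/3)/2.

f matches the chain-rule pattern g'(h)*h' with inner function h(t) = -3*t**3/2 + 2*t**2 + t/3; substituting u = h(t) collapses the integral.
Check: d/dt[-cos(-3*t**3/2 + 2*t**2 + t/3)/2] = -9*t**2*sin(-3*t**3/2 + 2*t**2 + t/3)/4 + 2*t*sin(-3*t**3/2 + 2*t**2 + t/3) + sin(-3*t**3/2 + 2*t**2 + t/3)/6 = f(t).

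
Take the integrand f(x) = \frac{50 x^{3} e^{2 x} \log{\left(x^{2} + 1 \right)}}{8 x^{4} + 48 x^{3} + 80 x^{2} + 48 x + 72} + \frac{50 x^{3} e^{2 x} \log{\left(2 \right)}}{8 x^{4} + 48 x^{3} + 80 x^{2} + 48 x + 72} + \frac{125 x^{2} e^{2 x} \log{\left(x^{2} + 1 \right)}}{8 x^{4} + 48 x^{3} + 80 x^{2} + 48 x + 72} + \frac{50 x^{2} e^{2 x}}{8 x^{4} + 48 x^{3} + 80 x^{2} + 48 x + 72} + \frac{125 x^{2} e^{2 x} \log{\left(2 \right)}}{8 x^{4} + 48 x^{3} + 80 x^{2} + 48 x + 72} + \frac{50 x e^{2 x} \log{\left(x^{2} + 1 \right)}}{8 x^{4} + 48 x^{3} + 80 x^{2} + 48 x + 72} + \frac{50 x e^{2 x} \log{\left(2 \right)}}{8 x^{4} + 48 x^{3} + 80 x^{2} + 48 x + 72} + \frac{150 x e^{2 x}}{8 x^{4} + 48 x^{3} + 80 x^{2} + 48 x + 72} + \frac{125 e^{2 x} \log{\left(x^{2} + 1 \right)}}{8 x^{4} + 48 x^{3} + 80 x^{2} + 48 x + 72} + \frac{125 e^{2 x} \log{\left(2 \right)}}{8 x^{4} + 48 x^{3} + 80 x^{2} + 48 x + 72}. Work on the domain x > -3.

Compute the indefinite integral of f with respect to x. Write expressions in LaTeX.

F(x) = \frac{25 e^{2 x} \log{\left(2 x^{2} + 2 \right)}}{8 \left(x + 3\right)} + C

The integrand splits into summands that can be handled one at a time.
Check: d/dx[\frac{25 e^{2 x} \log{\left(2 x^{2} + 2 \right)}}{8 \left(x + 3\right)}] = \frac{50 x^{3} e^{2 x} \log{\left(x^{2} + 1 \right)} + 50 x^{3} e^{2 x} \log{\left(2 \right)} + 125 x^{2} e^{2 x} \log{\left(x^{2} + 1 \right)} + 50 x^{2} e^{2 x} + 125 x^{2} e^{2 x} \log{\left(2 \right)} + 50 x e^{2 x} \log{\left(x^{2} + 1 \right)} + 50 x e^{2 x} \log{\left(2 \right)} + 150 x e^{2 x} + 125 e^{2 x} \log{\left(x^{2} + 1 \right)} + 125 e^{2 x} \log{\left(2 \right)}}{8 x^{4} + 48 x^{3} + 80 x^{2} + 48 x + 72}, which equals f(x).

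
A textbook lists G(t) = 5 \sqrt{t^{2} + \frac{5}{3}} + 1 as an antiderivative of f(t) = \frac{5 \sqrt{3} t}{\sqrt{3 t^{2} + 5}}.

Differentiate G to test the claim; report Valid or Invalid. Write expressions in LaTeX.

Valid - differentiating G returns exactly f.

d/dt[G] = \frac{5 \sqrt{3} t}{\sqrt{3 t^{2} + 5}}
This equals f(t) exactly, so the claim holds.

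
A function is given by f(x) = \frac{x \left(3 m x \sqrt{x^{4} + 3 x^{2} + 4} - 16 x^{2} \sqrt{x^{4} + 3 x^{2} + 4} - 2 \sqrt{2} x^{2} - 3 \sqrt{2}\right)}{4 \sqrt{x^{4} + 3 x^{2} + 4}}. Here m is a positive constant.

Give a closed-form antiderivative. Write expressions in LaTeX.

Differentiate the proposed F(x) back; it has to land on f(x) exactly.
Check: d/dx[\frac{m x^{3}}{4} - x^{4} - \frac{\sqrt{\frac{x^{4}}{2} + \frac{3 x^{2}}{2} + 2}}{2}] = \frac{3 m x^{2} \sqrt{x^{4} + 3 x^{2} + 4} - 16 x^{3} \sqrt{x^{4} + 3 x^{2} + 4} - 2 \sqrt{2} x^{3} - 3 \sqrt{2} x}{4 \sqrt{x^{4} + 3 x^{2} + 4}}, which equals f(x).

An antiderivative is F(x) = \frac{m x^{3}}{4} - x^{4} - \frac{\sqrt{\frac{x^{4}}{2} + \frac{3 x^{2}}{2} + 2}}{2}.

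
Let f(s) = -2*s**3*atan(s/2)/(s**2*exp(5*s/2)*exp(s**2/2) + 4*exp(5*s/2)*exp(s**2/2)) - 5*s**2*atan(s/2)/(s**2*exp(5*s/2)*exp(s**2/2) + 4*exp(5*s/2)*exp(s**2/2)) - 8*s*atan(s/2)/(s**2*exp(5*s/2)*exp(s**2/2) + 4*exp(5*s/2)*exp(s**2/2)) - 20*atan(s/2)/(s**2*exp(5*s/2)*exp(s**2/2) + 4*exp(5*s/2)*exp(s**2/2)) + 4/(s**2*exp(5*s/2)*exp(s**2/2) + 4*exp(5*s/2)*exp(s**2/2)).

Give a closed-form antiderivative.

f has the shape u'v + uv' for u = 2*atan(s/2) and v = exp(-s**2/2 - 5*s/2) — it is the derivative of the product u*v.
Check: d/ds[2*exp(-5*s/2)*exp(-s**2/2)*atan(s/2)] = (-2*s**3*atan(s/2) - 5*s**2*atan(s/2) - 8*s*atan(s/2) - 20*atan(s/2) + 4)/(s**2*exp(5*s/2)*exp(s**2/2) + 4*exp(5*s/2)*exp(s**2/2)), which equals f(s).

An antiderivative is F(s) = 2*exp(-5*s/2)*exp(-s**2/2)*atan(s/2).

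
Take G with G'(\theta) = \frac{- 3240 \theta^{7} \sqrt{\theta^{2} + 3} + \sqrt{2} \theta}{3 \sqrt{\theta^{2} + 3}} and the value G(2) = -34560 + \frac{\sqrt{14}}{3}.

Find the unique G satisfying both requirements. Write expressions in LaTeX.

A first test for any G(\theta): its \theta-derivative must equal the given G'(\theta).
A general antiderivative is - 135 \theta^{8} + \frac{\sqrt{2 \theta^{2} + 6}}{3} + C.
The condition gives C = -34560 + \frac{\sqrt{14}}{3} - (-34560 + \frac{\sqrt{14}}{3}) = 0.
So G(\theta) = - 135 \theta^{8} + \frac{\sqrt{2 \theta^{2} + 6}}{3}.
Check: d/d\theta[- 135 \theta^{8} + \frac{\sqrt{2 \theta^{2} + 6}}{3}] = \frac{- 3240 \theta^{7} \sqrt{\theta^{2} + 3} + \sqrt{2} \theta}{3 \sqrt{\theta^{2} + 3}} = G'(\theta).

G(\theta) = - 135 \theta^{8} + \frac{\sqrt{2 \theta^{2} + 6}}{3}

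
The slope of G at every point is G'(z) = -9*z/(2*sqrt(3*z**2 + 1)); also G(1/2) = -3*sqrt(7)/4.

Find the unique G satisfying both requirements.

G(z) = -3*sqrt(3*z**2 + 1)/2

The substitution u = 3*z**2 + 1 works: G'(z) is exactly (dG/du)*(du/dz) for that inner function.
A general antiderivative is -3*sqrt(3*z**2 + 1)/2 + C.
The condition gives C = -3*sqrt(7)/4 - (-3*sqrt(7)/4) = 0.
So G(z) = -3*sqrt(3*z**2 + 1)/2.
Check: d/dz[-3*sqrt(3*z**2 + 1)/2] = -9*z/(2*sqrt(3*z**2 + 1)) = G'(z).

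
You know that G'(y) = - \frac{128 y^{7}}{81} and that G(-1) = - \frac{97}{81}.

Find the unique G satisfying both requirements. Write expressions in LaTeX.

G(y) = - \frac{16 y^{8}}{81} - 1

Since d/dy undoes antidifferentiation here, G(y) must give back the stated G'(y).
A general antiderivative is - \frac{16 y^{8}}{81} + C.
The condition gives C = - \frac{97}{81} - (- \frac{16}{81}) = -1.
So G(y) = - \frac{16 y^{8}}{81} - 1.
Check: d/dy[- \frac{16 y^{8}}{81} - 1] = - \frac{128 y^{7}}{81} = G'(y).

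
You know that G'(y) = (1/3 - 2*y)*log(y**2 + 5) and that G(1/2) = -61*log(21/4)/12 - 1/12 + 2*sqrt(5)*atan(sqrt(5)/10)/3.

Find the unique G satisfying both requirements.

A candidate passes only if d/dy[G] lands on the given G'(y) exactly.
A general antiderivative is y**2 - 2*y/3 + (-y**2 + y/3)*log(y**2 + 5) - 5*log(y**2 + 5) + 2*sqrt(5)*atan(sqrt(5)*y/5)/3 + C.
The condition gives C = -61*log(21/4)/12 - 1/12 + 2*sqrt(5)*atan(sqrt(5)/10)/3 - (-61*log(21/4)/12 - 1/12 + 2*sqrt(5)*atan(sqrt(5)/10)/3) = 0.
So G(y) = y**2 - 2*y/3 + (-y**2 + y/3)*log(y**2 + 5) - 5*log(y**2 + 5) + 2*sqrt(5)*atan(sqrt(5)*y/5)/3.
Check: d/dy[y**2 - 2*y/3 + (-y**2 + y/3)*log(y**2 + 5) - 5*log(y**2 + 5) + 2*sqrt(5)*atan(sqrt(5)*y/5)/3] = -2*y*log(y**2 + 5) + log(y**2 + 5)/3, which equals G'(y).

G(y) = y**2 - 2*y/3 + (-y**2 + y/3)*log(y**2 + 5) - 5*log(y**2 + 5) + 2*sqrt(5)*atan(sqrt(5)*y/5)/3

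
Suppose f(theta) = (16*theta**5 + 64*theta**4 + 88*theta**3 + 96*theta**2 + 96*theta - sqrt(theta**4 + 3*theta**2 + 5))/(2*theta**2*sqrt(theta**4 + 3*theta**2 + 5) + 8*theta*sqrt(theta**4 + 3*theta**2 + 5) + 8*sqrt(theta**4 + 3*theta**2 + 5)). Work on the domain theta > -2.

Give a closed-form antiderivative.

An antiderivative is F(theta) = (8*theta*sqrt(theta**4 + 3*theta**2 + 5) + 16*sqrt(theta**4 + 3*theta**2 + 5) + 1)/(2*theta + 4).

For F(theta) to be correct the identity F'(theta) - f(theta) = 0 must hold.
Check: d/dtheta[(8*theta*sqrt(theta**4 + 3*theta**2 + 5) + 16*sqrt(theta**4 + 3*theta**2 + 5) + 1)/(2*theta + 4)] = (16*theta**5 + 64*theta**4 + 88*theta**3 + 96*theta**2 + 96*theta - sqrt(theta**4 + 3*theta**2 + 5))/(2*theta**2*sqrt(theta**4 + 3*theta**2 + 5) + 8*theta*sqrt(theta**4 + 3*theta**2 + 5) + 8*sqrt(theta**4 + 3*theta**2 + 5)) = f(theta).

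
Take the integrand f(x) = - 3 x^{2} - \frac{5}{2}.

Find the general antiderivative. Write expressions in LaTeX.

Any candidate F(x) must reproduce f(x) exactly when differentiated.
Check: d/dx[- x^{3} - \frac{5 x}{2}] = - 3 x^{2} - \frac{5}{2} = f(x).

F(x) = - x^{3} - \frac{5 x}{2} + C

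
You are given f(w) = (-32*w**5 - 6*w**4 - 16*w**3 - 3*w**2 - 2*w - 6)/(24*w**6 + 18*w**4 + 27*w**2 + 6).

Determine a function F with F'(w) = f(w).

An antiderivative is F(w) = (-2*log(2*w**4 + w**2 + 2) - 3*atan(2*w))/6.

An antiderivative F(w) passes only if d/dw[F] lands on f(w) exactly.
Check: d/dw[(-2*log(2*w**4 + w**2 + 2) - 3*atan(2*w))/6] = (-32*w**5 - 6*w**4 - 16*w**3 - 3*w**2 - 2*w - 6)/(24*w**6 + 18*w**4 + 27*w**2 + 6) = f(w).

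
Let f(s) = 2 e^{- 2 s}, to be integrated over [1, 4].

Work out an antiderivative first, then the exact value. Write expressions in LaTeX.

An antiderivative F(s) passes only if d/ds[F] lands on f(s) exactly.
F(s) = - e^{- 2 s} is an antiderivative of f.
Check: d/ds[- e^{- 2 s}] = 2 e^{- 2 s} = f(s).
F(4) = - \frac{1}{e^{8}}; F(1) = - \frac{1}{e^{2}}.
Integral = F(4) - F(1) = - \frac{1}{e^{8}} + e^{-2}.

Antiderivative: F(s) = - e^{- 2 s}; value = - \frac{1}{e^{8}} + e^{-2}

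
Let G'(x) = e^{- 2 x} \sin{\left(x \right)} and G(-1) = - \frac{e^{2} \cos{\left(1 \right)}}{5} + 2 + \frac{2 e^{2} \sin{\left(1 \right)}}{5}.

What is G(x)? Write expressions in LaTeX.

Differentiate the proposed G(x) back; it has to land on the given G'(x).
A general antiderivative is - \frac{2 e^{- 2 x} \sin{\left(x \right)}}{5} - \frac{e^{- 2 x} \cos{\left(x \right)}}{5} + C.
The condition gives C = - \frac{e^{2} \cos{\left(1 \right)}}{5} + 2 + \frac{2 e^{2} \sin{\left(1 \right)}}{5} - (- \frac{e^{2} \cos{\left(1 \right)}}{5} + \frac{2 e^{2} \sin{\left(1 \right)}}{5}) = 2.
So G(x) = 2 - \frac{2 e^{- 2 x} \sin{\left(x \right)}}{5} - \frac{e^{- 2 x} \cos{\left(x \right)}}{5}.
Check: d/dx[2 - \frac{2 e^{- 2 x} \sin{\left(x \right)}}{5} - \frac{e^{- 2 x} \cos{\left(x \right)}}{5}] = e^{- 2 x} \sin{\left(x \right)} = G'(x).

G(x) = 2 - \frac{2 e^{- 2 x} \sin{\left(x \right)}}{5} - \frac{e^{- 2 x} \cos{\left(x \right)}}{5}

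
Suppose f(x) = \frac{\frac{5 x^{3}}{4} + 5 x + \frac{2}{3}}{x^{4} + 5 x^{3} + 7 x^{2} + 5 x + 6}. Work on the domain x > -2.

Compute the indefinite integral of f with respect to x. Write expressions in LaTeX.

F(x) = \frac{- 928 \log{\left(x + 2 \right)} + 1154 \log{\left(x + 3 \right)} + 37 \log{\left(x^{2} + 1 \right)} + 106 \operatorname{atan}{\left(x \right)}}{240} + C

Factor the denominator (12 \left(x + 2\right) \left(x + 3\right) \left(x^{2} + 1\right)) and decompose: f = \frac{37 x + 53}{120 \left(x^{2} + 1\right)} + \frac{577}{120 \left(x + 3\right)} - \frac{58}{15 \left(x + 2\right)}; each piece integrates to a log, atan, or power term.
Check: d/dx[\frac{- 928 \log{\left(x + 2 \right)} + 1154 \log{\left(x + 3 \right)} + 37 \log{\left(x^{2} + 1 \right)} + 106 \operatorname{atan}{\left(x \right)}}{240}] = \frac{15 x^{3} + 60 x + 8}{12 x^{4} + 60 x^{3} + 84 x^{2} + 60 x + 72}, which equals f(x).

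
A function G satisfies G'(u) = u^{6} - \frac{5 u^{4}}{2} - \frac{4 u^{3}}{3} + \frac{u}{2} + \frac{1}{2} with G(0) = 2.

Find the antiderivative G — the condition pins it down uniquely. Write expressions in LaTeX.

Integrate term by term and add the pieces.
A general antiderivative is \frac{u^{7}}{7} - \frac{u^{5}}{2} - \frac{u^{4}}{3} + \frac{u^{2}}{4} + \frac{u}{2} + C.
The condition gives C = 2 - (0) = 2.
So G(u) = \frac{u^{7}}{7} - \frac{u^{5}}{2} - \frac{u^{4}}{3} + \frac{u^{2}}{4} + \frac{u}{2} + 2.
Check: d/du[\frac{u^{7}}{7} - \frac{u^{5}}{2} - \frac{u^{4}}{3} + \frac{u^{2}}{4} + \frac{u}{2} + 2] = u^{6} - \frac{5 u^{4}}{2} - \frac{4 u^{3}}{3} + \frac{u}{2} + \frac{1}{2} = G'(u).

G(u) = \frac{u^{7}}{7} - \frac{u^{5}}{2} - \frac{u^{4}}{3} + \frac{u^{2}}{4} + \frac{u}{2} + 2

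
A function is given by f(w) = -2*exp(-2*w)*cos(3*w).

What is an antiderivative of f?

An antiderivative is F(w) = -6*exp(-2*w)*sin(3*w)/13 + 4*exp(-2*w)*cos(3*w)/13.

An antiderivative F(w) passes only if d/dw[F] lands on f(w) exactly.
Check: d/dw[-6*exp(-2*w)*sin(3*w)/13 + 4*exp(-2*w)*cos(3*w)/13] = -2*exp(-2*w)*cos(3*w) = f(w).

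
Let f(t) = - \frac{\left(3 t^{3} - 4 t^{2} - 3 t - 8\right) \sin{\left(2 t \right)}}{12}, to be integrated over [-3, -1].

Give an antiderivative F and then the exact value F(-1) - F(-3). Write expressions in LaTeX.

Antiderivative: F(t) = \frac{t^{3} \cos{\left(2 t \right)}}{8} - \frac{3 t^{2} \sin{\left(2 t \right)}}{16} - \frac{t^{2} \cos{\left(2 t \right)}}{6} + \frac{t \sin{\left(2 t \right)}}{6} - \frac{5 t \cos{\left(2 t \right)}}{16} + \frac{5 \sin{\left(2 t \right)}}{32} - \frac{\cos{\left(2 t \right)}}{4}; value = - \frac{11 \cos{\left(2 \right)}}{48} + \frac{19 \sin{\left(2 \right)}}{96} - \frac{65 \sin{\left(6 \right)}}{32} + \frac{67 \cos{\left(6 \right)}}{16}

Any candidate F(t) must reproduce f(t) exactly when differentiated.
F(t) = \frac{t^{3} \cos{\left(2 t \right)}}{8} - \frac{3 t^{2} \sin{\left(2 t \right)}}{16} - \frac{t^{2} \cos{\left(2 t \right)}}{6} + \frac{t \sin{\left(2 t \right)}}{6} - \frac{5 t \cos{\left(2 t \right)}}{16} + \frac{5 \sin{\left(2 t \right)}}{32} - \frac{\cos{\left(2 t \right)}}{4} is an antiderivative of f.
Check: d/dt[\frac{t^{3} \cos{\left(2 t \right)}}{8} - \frac{3 t^{2} \sin{\left(2 t \right)}}{16} - \frac{t^{2} \cos{\left(2 t \right)}}{6} + \frac{t \sin{\left(2 t \right)}}{6} - \frac{5 t \cos{\left(2 t \right)}}{16} + \frac{5 \sin{\left(2 t \right)}}{32} - \frac{\cos{\left(2 t \right)}}{4}] = - \frac{t^{3} \sin{\left(2 t \right)}}{4} + \frac{t^{2} \sin{\left(2 t \right)}}{3} + \frac{t \sin{\left(2 t \right)}}{4} + \frac{2 \sin{\left(2 t \right)}}{3}, which equals f(t).
F(-1) = - \frac{11 \cos{\left(2 \right)}}{48} + \frac{19 \sin{\left(2 \right)}}{96}; F(-3) = - \frac{67 \cos{\left(6 \right)}}{16} + \frac{65 \sin{\left(6 \right)}}{32}.
Integral = F(-1) - F(-3) = - \frac{11 \cos{\left(2 \right)}}{48} + \frac{19 \sin{\left(2 \right)}}{96} - \frac{65 \sin{\left(6 \right)}}{32} + \frac{67 \cos{\left(6 \right)}}{16}.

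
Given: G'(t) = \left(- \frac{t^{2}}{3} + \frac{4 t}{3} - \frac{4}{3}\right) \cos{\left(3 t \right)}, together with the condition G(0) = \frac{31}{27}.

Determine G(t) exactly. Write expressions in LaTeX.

Whatever form G(t) takes, its d/dt must return the stated G'(t).
A general antiderivative is - \frac{t^{2} \sin{\left(3 t \right)}}{9} + \frac{4 t \sin{\left(3 t \right)}}{9} - \frac{2 t \cos{\left(3 t \right)}}{27} - \frac{34 \sin{\left(3 t \right)}}{81} + \frac{4 \cos{\left(3 t \right)}}{27} + C.
The condition gives C = \frac{31}{27} - (\frac{4}{27}) = 1.
So G(t) = - \frac{t^{2} \sin{\left(3 t \right)}}{9} + \frac{4 t \sin{\left(3 t \right)}}{9} - \frac{2 t \cos{\left(3 t \right)}}{27} - \frac{34 \sin{\left(3 t \right)}}{81} + \frac{4 \cos{\left(3 t \right)}}{27} + 1.
Check: d/dt[- \frac{t^{2} \sin{\left(3 t \right)}}{9} + \frac{4 t \sin{\left(3 t \right)}}{9} - \frac{2 t \cos{\left(3 t \right)}}{27} - \frac{34 \sin{\left(3 t \right)}}{81} + \frac{4 \cos{\left(3 t \right)}}{27} + 1] = - \frac{t^{2} \cos{\left(3 t \right)}}{3} + \frac{4 t \cos{\left(3 t \right)}}{3} - \frac{4 \cos{\left(3 t \right)}}{3}, which equals G'(t).

G(t) = - \frac{t^{2} \sin{\left(3 t \right)}}{9} + \frac{4 t \sin{\left(3 t \right)}}{9} - \frac{2 t \cos{\left(3 t \right)}}{27} - \frac{34 \sin{\left(3 t \right)}}{81} + \frac{4 \cos{\left(3 t \right)}}{27} + 1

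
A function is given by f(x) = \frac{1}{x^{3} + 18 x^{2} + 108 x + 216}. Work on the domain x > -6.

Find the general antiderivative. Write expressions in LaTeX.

An antiderivative F(x) passes only if d/dx[F] lands on f(x) exactly.
Check: d/dx[- \frac{1}{2 \left(x + 6\right)^{2}}] = \frac{1}{x^{3} + 18 x^{2} + 108 x + 216} = f(x).

F(x) = - \frac{1}{2 \left(x + 6\right)^{2}} + C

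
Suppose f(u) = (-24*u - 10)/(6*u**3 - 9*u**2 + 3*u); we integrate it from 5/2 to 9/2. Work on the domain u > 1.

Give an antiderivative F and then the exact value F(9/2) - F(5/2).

Antiderivative: F(u) = -10*log(u)/3 - 34*log(u - 1)/3 + 44*log(u - 1/2)/3; value = -34*log(7/2)/3 - 44*log(2)/3 - 10*log(9/2)/3 + 10*log(5/2)/3 + 34*log(3/2)/3 + 44*log(4)/3

The denominator factors as 3*u*(u - 1)*(2*u - 1); partial fractions split f into directly integrable pieces: 88/(3*(2*u - 1)) - 34/(3*(u - 1)) - 10/(3*u).
F(u) = -10*log(u)/3 - 34*log(u - 1)/3 + 44*log(u - 1/2)/3 is an antiderivative of f.
Check: d/du[-10*log(u)/3 - 34*log(u - 1)/3 + 44*log(u - 1/2)/3] = (-24*u - 10)/(6*u**3 - 9*u**2 + 3*u) = f(u).
F(9/2) = -34*log(7/2)/3 - 10*log(9/2)/3 + 44*log(4)/3; F(5/2) = -34*log(3/2)/3 - 10*log(5/2)/3 + 44*log(2)/3.
Integral = F(9/2) - F(5/2) = -34*log(7/2)/3 - 44*log(2)/3 - 10*log(9/2)/3 + 10*log(5/2)/3 + 34*log(3/2)/3 + 44*log(4)/3.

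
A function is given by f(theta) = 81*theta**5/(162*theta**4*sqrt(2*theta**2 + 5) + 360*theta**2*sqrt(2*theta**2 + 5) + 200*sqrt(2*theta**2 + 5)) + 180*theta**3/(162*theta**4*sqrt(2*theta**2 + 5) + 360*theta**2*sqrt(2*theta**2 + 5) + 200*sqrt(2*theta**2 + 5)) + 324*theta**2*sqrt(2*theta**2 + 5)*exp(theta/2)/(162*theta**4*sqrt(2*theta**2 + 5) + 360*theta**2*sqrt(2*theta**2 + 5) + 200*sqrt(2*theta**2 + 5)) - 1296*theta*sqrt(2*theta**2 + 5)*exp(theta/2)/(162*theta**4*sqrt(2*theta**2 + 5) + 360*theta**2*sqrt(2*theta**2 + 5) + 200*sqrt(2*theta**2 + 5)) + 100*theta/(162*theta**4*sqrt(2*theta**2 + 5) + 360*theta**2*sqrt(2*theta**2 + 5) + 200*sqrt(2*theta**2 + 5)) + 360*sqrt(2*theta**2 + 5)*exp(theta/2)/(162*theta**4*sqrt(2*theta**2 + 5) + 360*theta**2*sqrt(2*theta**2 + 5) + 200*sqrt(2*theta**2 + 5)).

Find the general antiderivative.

Integrate term by term and add the pieces.
Check: d/dtheta[sqrt(2*theta**2 + 5)/4 + 6*exp(theta/2)/(3*theta**2/2 + 5/3)] = (81*theta**5 + 180*theta**3 + 324*theta**2*sqrt(2*theta**2 + 5)*exp(theta/2) - 1296*theta*sqrt(2*theta**2 + 5)*exp(theta/2) + 100*theta + 360*sqrt(2*theta**2 + 5)*exp(theta/2))/(162*theta**4*sqrt(2*theta**2 + 5) + 360*theta**2*sqrt(2*theta**2 + 5) + 200*sqrt(2*theta**2 + 5)), which equals f(theta).

F(theta) = sqrt(2*theta**2 + 5)/4 + 6*exp(theta/2)/(3*theta**2/2 + 5/3) + C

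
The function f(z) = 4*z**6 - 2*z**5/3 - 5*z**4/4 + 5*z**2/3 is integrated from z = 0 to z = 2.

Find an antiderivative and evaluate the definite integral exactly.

Antiderivative: F(z) = 4*z**7/7 - z**6/9 - z**5/4 + 5*z**3/9; value = 1312/21

The integrand splits into summands that can be handled one at a time.
F(z) = 4*z**7/7 - z**6/9 - z**5/4 + 5*z**3/9 is an antiderivative of f.
Check: d/dz[4*z**7/7 - z**6/9 - z**5/4 + 5*z**3/9] = 4*z**6 - 2*z**5/3 - 5*z**4/4 + 5*z**2/3 = f(z).
F(2) = 1312/21; F(0) = 0.
Integral = F(2) - F(0) = 1312/21.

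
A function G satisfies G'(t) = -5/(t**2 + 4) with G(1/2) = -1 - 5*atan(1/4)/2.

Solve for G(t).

G(t) = -5*atan(t/2)/2 - 1

The proposed G(t) is checked by its d/dt: the result must match the given G'(t).
A general antiderivative is -5*atan(t/2)/2 + C.
The condition gives C = -1 - 5*atan(1/4)/2 - (-5*atan(1/4)/2) = -1.
So G(t) = -5*atan(t/2)/2 - 1.
Check: d/dt[-5*atan(t/2)/2 - 1] = -5/(t**2 + 4) = G'(t).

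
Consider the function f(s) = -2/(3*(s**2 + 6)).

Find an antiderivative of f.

For F(s) to be correct the identity F'(s) - f(s) = 0 must hold.
Check: d/ds[-sqrt(6)*atan(sqrt(6)*s/6)/9] = -2/(3*s**2 + 18), which equals f(s).

An antiderivative is F(s) = -sqrt(6)*atan(sqrt(6)*s/6)/9.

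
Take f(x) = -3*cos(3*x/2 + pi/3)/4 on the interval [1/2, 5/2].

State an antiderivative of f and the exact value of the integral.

A first test for any F(x): its x-derivative must equal f(x) identically.
F(x) = -sin(3*x/2 + pi/3)/2 is an antiderivative of f.
Check: d/dx[-sin(3*x/2 + pi/3)/2] = -3*cos(3*x/2 + pi/3)/4 = f(x).
F(5/2) = -sin(pi/3 + 15/4)/2; F(1/2) = -sin(3/4 + pi/3)/2.
Integral = F(5/2) - F(1/2) = sin(3/4 + pi/3)/2 - sin(pi/3 + 15/4)/2.

Antiderivative: F(x) = -sin(3*x/2 + pi/3)/2; value = sin(3/4 + pi/3)/2 - sin(pi/3 + 15/4)/2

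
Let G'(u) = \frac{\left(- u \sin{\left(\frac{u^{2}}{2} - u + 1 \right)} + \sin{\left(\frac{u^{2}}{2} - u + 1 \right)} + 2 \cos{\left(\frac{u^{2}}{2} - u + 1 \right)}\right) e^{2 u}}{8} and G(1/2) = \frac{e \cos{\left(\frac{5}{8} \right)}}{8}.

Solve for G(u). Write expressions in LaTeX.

G'(u) has the shape v'r + vr' for v = \frac{\cos{\left(\frac{u^{2}}{2} - u + 1 \right)}}{8} and r = e^{2 u} — it is the derivative of the product v*r.
A general antiderivative is \frac{e^{2 u} \cos{\left(\frac{u^{2}}{2} - u + 1 \right)}}{8} + C.
The condition gives C = \frac{e \cos{\left(\frac{5}{8} \right)}}{8} - (\frac{e \cos{\left(\frac{5}{8} \right)}}{8}) = 0.
So G(u) = \frac{e^{2 u} \cos{\left(\frac{u^{2}}{2} - u + 1 \right)}}{8}.
Check: d/du[\frac{e^{2 u} \cos{\left(\frac{u^{2}}{2} - u + 1 \right)}}{8}] = - \frac{u e^{2 u} \sin{\left(\frac{u^{2}}{2} - u + 1 \right)}}{8} + \frac{e^{2 u} \sin{\left(\frac{u^{2}}{2} - u + 1 \right)}}{8} + \frac{e^{2 u} \cos{\left(\frac{u^{2}}{2} - u + 1 \right)}}{4}, which equals G'(u).

G(u) = \frac{e^{2 u} \cos{\left(\frac{u^{2}}{2} - u + 1 \right)}}{8}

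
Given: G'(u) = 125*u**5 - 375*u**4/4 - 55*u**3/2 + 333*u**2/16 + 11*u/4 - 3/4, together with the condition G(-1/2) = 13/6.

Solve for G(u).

G(u) = 125*u**6/6 - 75*u**5/4 - 55*u**4/8 + 111*u**3/16 + 11*u**2/8 - 3*u/4 + 11/6

G'(u) matches the chain-rule pattern g'(h)*h' with inner function h(u) = -5*u**2/2 + 3*u/4 + 1/2; substituting w = h(u) collapses the integral.
A general antiderivative is -4*(-5*u**2/2 + 3*u/4 + 1/2)**3/3 + C.
The condition gives C = 13/6 - (1/6) = 2.
So G(u) = 125*u**6/6 - 75*u**5/4 - 55*u**4/8 + 111*u**3/16 + 11*u**2/8 - 3*u/4 + 11/6.
Check: d/du[125*u**6/6 - 75*u**5/4 - 55*u**4/8 + 111*u**3/16 + 11*u**2/8 - 3*u/4 + 11/6] = 125*u**5 - 375*u**4/4 - 55*u**3/2 + 333*u**2/16 + 11*u/4 - 3/4 = G'(u).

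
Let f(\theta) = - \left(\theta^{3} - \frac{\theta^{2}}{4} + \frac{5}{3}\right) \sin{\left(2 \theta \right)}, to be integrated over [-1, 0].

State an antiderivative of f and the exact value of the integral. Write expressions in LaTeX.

A candidate is checked by its d/d\theta: the result must match f(\theta).
F(\theta) = \frac{24 \theta^{3} \cos{\left(2 \theta \right)} - 36 \theta^{2} \sin{\left(2 \theta \right)} - 6 \theta^{2} \cos{\left(2 \theta \right)} + 6 \theta \sin{\left(2 \theta \right)} - 36 \theta \cos{\left(2 \theta \right)} + 18 \sin{\left(2 \theta \right)} + 43 \cos{\left(2 \theta \right)}}{48} is an antiderivative of f.
Check: d/d\theta[\frac{24 \theta^{3} \cos{\left(2 \theta \right)} - 36 \theta^{2} \sin{\left(2 \theta \right)} - 6 \theta^{2} \cos{\left(2 \theta \right)} + 6 \theta \sin{\left(2 \theta \right)} - 36 \theta \cos{\left(2 \theta \right)} + 18 \sin{\left(2 \theta \right)} + 43 \cos{\left(2 \theta \right)}}{48}] = - \theta^{3} \sin{\left(2 \theta \right)} + \frac{\theta^{2} \sin{\left(2 \theta \right)}}{4} - \frac{5 \sin{\left(2 \theta \right)}}{3}, which equals f(\theta).
F(0) = \frac{43}{48}; F(-1) = \frac{49 \cos{\left(2 \right)}}{48} + \frac{\sin{\left(2 \right)}}{2}.
Integral = F(0) - F(-1) = - \frac{\sin{\left(2 \right)}}{2} - \frac{49 \cos{\left(2 \right)}}{48} + \frac{43}{48}.

Antiderivative: F(\theta) = \frac{24 \theta^{3} \cos{\left(2 \theta \right)} - 36 \theta^{2} \sin{\left(2 \theta \right)} - 6 \theta^{2} \cos{\left(2 \theta \right)} + 6 \theta \sin{\left(2 \theta \right)} - 36 \theta \cos{\left(2 \theta \right)} + 18 \sin{\left(2 \theta \right)} + 43 \cos{\left(2 \theta \right)}}{48}; value = - \frac{\sin{\left(2 \right)}}{2} - \frac{49 \cos{\left(2 \right)}}{48} + \frac{43}{48}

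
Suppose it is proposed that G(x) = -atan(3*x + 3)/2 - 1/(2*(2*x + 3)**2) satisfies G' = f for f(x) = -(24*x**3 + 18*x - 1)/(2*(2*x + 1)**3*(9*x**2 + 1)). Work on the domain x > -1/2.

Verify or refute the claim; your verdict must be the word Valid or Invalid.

d/dx[G] = (-24*x**3 - 72*x**2 - 90*x - 41)/(144*x**5 + 936*x**4 + 2428*x**3 + 3150*x**2 + 2052*x + 540)
d/dx[G] - f(x) = (3456*x**7 + 14688*x**6 + 28512*x**5 + 34344*x**4 + 28728*x**3 + 15420*x**2 + 3498*x - 311)/(10368*x**10 + 82944*x**9 + 284832*x**8 + 550080*x**7 + 659000*x**6 + 512544*x**5 + 267198*x**4 + 97900*x**3 + 26802*x**2 + 5292*x + 540) != 0.

Invalid: d/dx[G] - f = (3456*x**7 + 14688*x**6 + 28512*x**5 + 34344*x**4 + 28728*x**3 + 15420*x**2 + 3498*x - 311)/(10368*x**10 + 82944*x**9 + 284832*x**8 + 550080*x**7 + 659000*x**6 + 512544*x**5 + 267198*x**4 + 97900*x**3 + 26802*x**2 + 5292*x + 540), which is not 0.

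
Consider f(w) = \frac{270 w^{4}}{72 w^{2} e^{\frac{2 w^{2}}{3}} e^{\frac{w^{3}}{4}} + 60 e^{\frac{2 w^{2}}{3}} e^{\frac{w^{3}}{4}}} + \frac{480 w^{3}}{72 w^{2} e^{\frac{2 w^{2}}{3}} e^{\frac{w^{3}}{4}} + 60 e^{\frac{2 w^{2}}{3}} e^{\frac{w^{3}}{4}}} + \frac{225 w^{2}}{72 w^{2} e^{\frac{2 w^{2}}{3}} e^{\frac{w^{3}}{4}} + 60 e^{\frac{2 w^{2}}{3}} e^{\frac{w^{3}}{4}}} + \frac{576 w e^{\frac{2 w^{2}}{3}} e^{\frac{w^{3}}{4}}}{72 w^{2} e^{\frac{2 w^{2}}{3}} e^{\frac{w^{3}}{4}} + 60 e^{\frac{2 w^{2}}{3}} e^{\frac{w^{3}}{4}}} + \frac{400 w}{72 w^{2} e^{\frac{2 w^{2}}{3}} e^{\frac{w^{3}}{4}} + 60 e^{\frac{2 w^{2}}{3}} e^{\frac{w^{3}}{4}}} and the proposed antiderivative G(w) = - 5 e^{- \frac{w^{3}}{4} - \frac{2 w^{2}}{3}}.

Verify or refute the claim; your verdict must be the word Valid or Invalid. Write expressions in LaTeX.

Invalid: d/dw[G] - f = - \frac{48 w}{6 w^{2} + 5}, which is not 0.

d/dw[G] = \frac{\left(45 w^{2} + 80 w\right) e^{- \frac{2 w^{2}}{3}} e^{- \frac{w^{3}}{4}}}{12}
d/dw[G] - f(w) = - \frac{48 w}{6 w^{2} + 5} != 0.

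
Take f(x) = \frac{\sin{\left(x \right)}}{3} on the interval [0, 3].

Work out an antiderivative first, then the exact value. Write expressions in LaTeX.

A first test for any F(x): its x-derivative must equal f(x) identically.
F(x) = - \frac{\cos{\left(x \right)}}{3} is an antiderivative of f.
Check: d/dx[- \frac{\cos{\left(x \right)}}{3}] = \frac{\sin{\left(x \right)}}{3} = f(x).
F(3) = - \frac{\cos{\left(3 \right)}}{3}; F(0) = - \frac{1}{3}.
Integral = F(3) - F(0) = \frac{1}{3} - \frac{\cos{\left(3 \right)}}{3}.

Antiderivative: F(x) = - \frac{\cos{\left(x \right)}}{3}; value = \frac{1}{3} - \frac{\cos{\left(3 \right)}}{3}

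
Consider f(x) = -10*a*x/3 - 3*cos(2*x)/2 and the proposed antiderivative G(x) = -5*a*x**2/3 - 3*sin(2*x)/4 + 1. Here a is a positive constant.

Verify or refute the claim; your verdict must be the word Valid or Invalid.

d/dx[G] = -10*a*x/3 - 3*cos(2*x)/2
This equals f(x) exactly, so the claim holds.

Valid: G'(x) = f(x).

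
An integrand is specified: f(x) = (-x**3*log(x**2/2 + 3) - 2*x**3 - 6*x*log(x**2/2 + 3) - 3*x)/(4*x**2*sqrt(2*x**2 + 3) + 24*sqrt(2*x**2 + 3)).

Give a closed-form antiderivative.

An antiderivative is F(x) = -sqrt(2*x**2 + 3)*log(x**2/2 + 3)/8.

Recognize the product-rule pattern: f = u'v + uv' with u = -sqrt(2*x**2 + 3)/8, v = log(x**2/2 + 3), so integration by parts undoes it.
Check: d/dx[-sqrt(2*x**2 + 3)*log(x**2/2 + 3)/8] = (-x**3*log(x**2/2 + 3) - 2*x**3 - 6*x*log(x**2/2 + 3) - 3*x)/(4*x**2*sqrt(2*x**2 + 3) + 24*sqrt(2*x**2 + 3)) = f(x).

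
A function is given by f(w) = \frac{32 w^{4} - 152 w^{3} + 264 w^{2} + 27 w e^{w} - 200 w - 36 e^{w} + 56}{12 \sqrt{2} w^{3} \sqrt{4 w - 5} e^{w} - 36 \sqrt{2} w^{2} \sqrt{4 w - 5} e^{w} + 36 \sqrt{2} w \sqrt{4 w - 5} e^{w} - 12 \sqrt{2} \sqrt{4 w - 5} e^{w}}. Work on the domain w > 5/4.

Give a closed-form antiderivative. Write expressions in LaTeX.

An antiderivative is F(w) = - \frac{2 \sqrt{2 w - \frac{5}{2}} e^{- w}}{3} - \frac{3 \sqrt{2 w - \frac{5}{2}}}{8 w^{2} - 16 w + 8}.

f has the shape u'v + uv' for u = - \sqrt{2 w - \frac{5}{2}} and v = \frac{2 e^{- w}}{3} + \frac{3}{2 \left(2 w - 2\right)^{2}} — it is the derivative of the product u*v.
Check: d/dw[- \frac{2 \sqrt{2 w - \frac{5}{2}} e^{- w}}{3} - \frac{3 \sqrt{2 w - \frac{5}{2}}}{8 w^{2} - 16 w + 8}] = \frac{32 \sqrt{2} w^{4} \sqrt{4 w - 5} - 152 \sqrt{2} w^{3} \sqrt{4 w - 5} + 264 \sqrt{2} w^{2} \sqrt{4 w - 5} + 27 \sqrt{2} w \sqrt{4 w - 5} e^{w} - 200 \sqrt{2} w \sqrt{4 w - 5} - 36 \sqrt{2} \sqrt{4 w - 5} e^{w} + 56 \sqrt{2} \sqrt{4 w - 5}}{96 w^{4} e^{w} - 408 w^{3} e^{w} + 648 w^{2} e^{w} - 456 w e^{w} + 120 e^{w}}, which equals f(w).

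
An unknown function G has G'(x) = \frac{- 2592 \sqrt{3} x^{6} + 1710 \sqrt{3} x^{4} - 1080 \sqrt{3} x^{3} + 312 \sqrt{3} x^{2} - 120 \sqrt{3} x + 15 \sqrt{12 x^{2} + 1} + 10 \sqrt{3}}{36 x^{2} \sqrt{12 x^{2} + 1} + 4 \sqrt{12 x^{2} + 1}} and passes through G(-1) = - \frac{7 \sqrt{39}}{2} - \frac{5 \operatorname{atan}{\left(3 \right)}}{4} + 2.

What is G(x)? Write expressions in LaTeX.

A candidate passes only if d/dx[G] lands on the given G'(x) exactly.
A general antiderivative is 3 \sqrt{4 x^{2} + \frac{1}{3}} \left(- \frac{3 x^{3}}{2} + \frac{5 x}{2} - \frac{5}{2}\right) + \frac{5 \operatorname{atan}{\left(3 x \right)}}{4} + C.
The condition gives C = - \frac{7 \sqrt{39}}{2} - \frac{5 \operatorname{atan}{\left(3 \right)}}{4} + 2 - (- \frac{7 \sqrt{39}}{2} - \frac{5 \operatorname{atan}{\left(3 \right)}}{4}) = 2.
So G(x) = \frac{2 \sqrt{3} \sqrt{12 x^{2} + 1} \left(- 3 x^{3} + 5 x - 5\right) + 5 \operatorname{atan}{\left(3 x \right)} + 8}{4}.
Check: d/dx[\frac{2 \sqrt{3} \sqrt{12 x^{2} + 1} \left(- 3 x^{3} + 5 x - 5\right) + 5 \operatorname{atan}{\left(3 x \right)} + 8}{4}] = \frac{- 2592 \sqrt{3} x^{6} + 1710 \sqrt{3} x^{4} - 1080 \sqrt{3} x^{3} + 312 \sqrt{3} x^{2} - 120 \sqrt{3} x + 15 \sqrt{12 x^{2} + 1} + 10 \sqrt{3}}{36 x^{2} \sqrt{12 x^{2} + 1} + 4 \sqrt{12 x^{2} + 1}} = G'(x).

G(x) = \frac{2 \sqrt{3} \sqrt{12 x^{2} + 1} \left(- 3 x^{3} + 5 x - 5\right) + 5 \operatorname{atan}{\left(3 x \right)} + 8}{4}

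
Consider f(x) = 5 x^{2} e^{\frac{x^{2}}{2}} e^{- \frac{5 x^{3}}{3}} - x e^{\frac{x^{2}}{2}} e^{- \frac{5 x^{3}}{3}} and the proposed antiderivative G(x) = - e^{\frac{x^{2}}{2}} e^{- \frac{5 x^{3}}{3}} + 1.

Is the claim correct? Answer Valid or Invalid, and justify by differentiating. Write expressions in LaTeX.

d/dx[G] = \left(5 x^{2} e^{\frac{x^{2}}{2}} - x e^{\frac{x^{2}}{2}}\right) e^{- \frac{5 x^{3}}{3}}
This equals f(x) exactly, so the claim holds.

Valid - the claim checks out under differentiation.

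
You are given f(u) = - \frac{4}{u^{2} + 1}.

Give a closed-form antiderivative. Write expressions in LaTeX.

An antiderivative is F(u) = - 4 \operatorname{atan}{\left(u \right)}.

Differentiate the proposed F(u) back; it has to land on f(u) exactly.
Check: d/du[- 4 \operatorname{atan}{\left(u \right)}] = - \frac{4}{u^{2} + 1} = f(u).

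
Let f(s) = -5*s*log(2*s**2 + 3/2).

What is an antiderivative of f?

An antiderivative is F(s) = -5*s**2*log(2*s**2 + 3/2)/2 + 5*s**2/2 - 15*log(4*s**2 + 3)/8.

A candidate is checked by its d/ds: the result must match f(s).
Check: d/ds[-5*s**2*log(2*s**2 + 3/2)/2 + 5*s**2/2 - 15*log(4*s**2 + 3)/8] = -5*s*log(2*s**2 + 3/2) = f(s).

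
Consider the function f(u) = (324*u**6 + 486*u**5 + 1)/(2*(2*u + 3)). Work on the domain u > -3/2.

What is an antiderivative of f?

An antiderivative is F(u) = 27*u**6/2 + log(2*u + 3)/4.

An antiderivative F(u) passes only if d/du[F] lands on f(u) exactly.
Check: d/du[27*u**6/2 + log(2*u + 3)/4] = (324*u**6 + 486*u**5 + 1)/(4*u + 6), which equals f(u).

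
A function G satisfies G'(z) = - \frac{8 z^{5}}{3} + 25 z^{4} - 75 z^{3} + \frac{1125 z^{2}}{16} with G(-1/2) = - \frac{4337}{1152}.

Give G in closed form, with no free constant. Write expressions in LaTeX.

G(z) = - \frac{4 z^{6}}{9} + 5 z^{5} - \frac{75 z^{4}}{4} + \frac{375 z^{3}}{16} + \frac{1}{2}

G'(z) matches the chain-rule pattern g'(h)*h' with inner function h(z) = \frac{2 z^{2}}{3} - \frac{5 z}{2}; substituting u = h(z) collapses the integral.
A general antiderivative is - \frac{3 \left(\frac{2 z^{2}}{3} - \frac{5 z}{2}\right)^{3}}{2} + C.
The condition gives C = - \frac{4337}{1152} - (- \frac{4913}{1152}) = \frac{1}{2}.
So G(z) = - \frac{4 z^{6}}{9} + 5 z^{5} - \frac{75 z^{4}}{4} + \frac{375 z^{3}}{16} + \frac{1}{2}.
Check: d/dz[- \frac{4 z^{6}}{9} + 5 z^{5} - \frac{75 z^{4}}{4} + \frac{375 z^{3}}{16} + \frac{1}{2}] = - \frac{8 z^{5}}{3} + 25 z^{4} - 75 z^{3} + \frac{1125 z^{2}}{16} = G'(z).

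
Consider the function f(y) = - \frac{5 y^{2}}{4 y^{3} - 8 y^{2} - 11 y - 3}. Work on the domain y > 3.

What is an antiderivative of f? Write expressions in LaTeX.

The denominator factors as \left(y - 3\right) \left(2 y + 1\right)^{2}; partial fractions split f into directly integrable pieces: - \frac{65}{98 \left(2 y + 1\right)} + \frac{5}{14 \left(2 y + 1\right)^{2}} - \frac{45}{49 \left(y - 3\right)}.
Check: d/dy[- \frac{45 \log{\left(y - 3 \right)}}{49} - \frac{65 \log{\left(y + \frac{1}{2} \right)}}{196} - \frac{5}{56 y + 28}] = - \frac{5 y^{2}}{4 y^{3} - 8 y^{2} - 11 y - 3} = f(y).

An antiderivative is F(y) = - \frac{45 \log{\left(y - 3 \right)}}{49} - \frac{65 \log{\left(y + \frac{1}{2} \right)}}{196} - \frac{5}{56 y + 28}.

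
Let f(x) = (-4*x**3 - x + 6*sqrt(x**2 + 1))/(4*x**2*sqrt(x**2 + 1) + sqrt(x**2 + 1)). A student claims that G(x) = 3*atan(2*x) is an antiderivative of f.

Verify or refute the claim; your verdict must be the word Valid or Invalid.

Invalid: d/dx[G] - f = x/sqrt(x**2 + 1), which is not 0.

d/dx[G] = 6/(4*x**2 + 1)
d/dx[G] - f(x) = x/sqrt(x**2 + 1) != 0.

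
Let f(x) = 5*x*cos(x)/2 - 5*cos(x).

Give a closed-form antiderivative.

The integrand splits into summands that can be handled one at a time.
Check: d/dx[5*x*sin(x)/2 - 5*sin(x) + 5*cos(x)/2] = 5*x*cos(x)/2 - 5*cos(x) = f(x).

An antiderivative is F(x) = 5*x*sin(x)/2 - 5*sin(x) + 5*cos(x)/2.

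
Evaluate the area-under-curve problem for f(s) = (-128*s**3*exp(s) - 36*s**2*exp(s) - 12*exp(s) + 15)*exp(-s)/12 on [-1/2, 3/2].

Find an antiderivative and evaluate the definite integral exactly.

Whatever form F(s) takes, F'(s) = f(s) is non-negotiable.
F(s) = -8*s**4/3 - s**3 - s - 5*exp(-s)/4 is an antiderivative of f.
Check: d/ds[-8*s**4/3 - s**3 - s - 5*exp(-s)/4] = (-128*s**3*exp(s) - 36*s**2*exp(s) - 12*exp(s) + 15)*exp(-s)/12 = f(s).
F(3/2) = -147/8 - 5*exp(-3/2)/4; F(-1/2) = 11/24 - 5*exp(1/2)/4.
Integral = F(3/2) - F(-1/2) = -113/6 - 5*exp(-3/2)/4 + 5*exp(1/2)/4.

Antiderivative: F(s) = -8*s**4/3 - s**3 - s - 5*exp(-s)/4; value = -113/6 - 5*exp(-3/2)/4 + 5*exp(1/2)/4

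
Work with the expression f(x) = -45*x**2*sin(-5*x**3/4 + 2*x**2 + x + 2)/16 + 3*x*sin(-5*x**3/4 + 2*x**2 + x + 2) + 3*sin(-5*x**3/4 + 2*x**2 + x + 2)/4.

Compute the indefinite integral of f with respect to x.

The substitution u = -5*x**3/4 + 2*x**2 + x + 2 works: f is exactly (dF/du)*(du/dx) for that inner function.
Check: d/dx[-3*cos(-5*x**3/4 + 2*x**2 + x + 2)/4] = -45*x**2*sin(-5*x**3/4 + 2*x**2 + x + 2)/16 + 3*x*sin(-5*x**3/4 + 2*x**2 + x + 2) + 3*sin(-5*x**3/4 + 2*x**2 + x + 2)/4 = f(x).

F(x) = -3*cos(-5*x**3/4 + 2*x**2 + x + 2)/4 + C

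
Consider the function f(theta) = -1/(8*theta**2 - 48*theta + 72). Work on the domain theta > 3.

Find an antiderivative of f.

An antiderivative is F(theta) = 1/(8*theta - 24).

An antiderivative F(theta) passes only if d/dtheta[F] lands on f(theta) exactly.
Check: d/dtheta[1/(8*theta - 24)] = -1/(8*theta**2 - 48*theta + 72) = f(theta).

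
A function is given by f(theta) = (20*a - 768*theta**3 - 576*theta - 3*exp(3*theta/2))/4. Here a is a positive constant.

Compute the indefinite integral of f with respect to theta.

Since d/dtheta undoes antidifferentiation here, F'(theta) = f(theta) is required of F(theta).
Check: d/dtheta[(10*a*theta - 6*(-4*theta**2 - 3)**2 - exp(3*theta/2))/2] = 5*a - 192*theta**3 - 144*theta - 3*exp(3*theta/2)/4, which equals f(theta).

F(theta) = (10*a*theta - 6*(-4*theta**2 - 3)**2 - exp(3*theta/2))/2 + C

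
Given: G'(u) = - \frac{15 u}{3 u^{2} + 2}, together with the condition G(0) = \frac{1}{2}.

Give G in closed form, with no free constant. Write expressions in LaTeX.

G'(u) matches the chain-rule pattern g'(h)*h' with inner function h(u) = \frac{3 u^{2}}{2} + 1; substituting w = h(u) collapses the integral.
A general antiderivative is - \frac{5 \log{\left(\frac{3 u^{2}}{2} + 1 \right)}}{2} + C.
The condition gives C = \frac{1}{2} - (0) = \frac{1}{2}.
So G(u) = \frac{1}{2} - \frac{5 \log{\left(\frac{3 u^{2}}{2} + 1 \right)}}{2}.
Check: d/du[\frac{1}{2} - \frac{5 \log{\left(\frac{3 u^{2}}{2} + 1 \right)}}{2}] = - \frac{15 u}{3 u^{2} + 2} = G'(u).

G(u) = \frac{1}{2} - \frac{5 \log{\left(\frac{3 u^{2}}{2} + 1 \right)}}{2}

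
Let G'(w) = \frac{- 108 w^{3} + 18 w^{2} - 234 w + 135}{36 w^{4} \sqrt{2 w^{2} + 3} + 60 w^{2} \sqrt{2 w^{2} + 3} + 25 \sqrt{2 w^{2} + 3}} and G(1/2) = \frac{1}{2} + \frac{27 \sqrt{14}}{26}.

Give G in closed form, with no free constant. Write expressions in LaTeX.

Any candidate G(w) must reproduce the stated G'(w) exactly.
A general antiderivative is \frac{3 \left(\frac{3 w}{2} + \frac{3}{2}\right) \sqrt{2 w^{2} + 3}}{3 w^{2} + \frac{5}{2}} + C.
The condition gives C = \frac{1}{2} + \frac{27 \sqrt{14}}{26} - (\frac{27 \sqrt{14}}{26}) = \frac{1}{2}.
So G(w) = \frac{6 w^{2} + 18 w \sqrt{2 w^{2} + 3} + 18 \sqrt{2 w^{2} + 3} + 5}{12 w^{2} + 10}.
Check: d/dw[\frac{6 w^{2} + 18 w \sqrt{2 w^{2} + 3} + 18 \sqrt{2 w^{2} + 3} + 5}{12 w^{2} + 10}] = \frac{- 108 w^{3} + 18 w^{2} - 234 w + 135}{36 w^{4} \sqrt{2 w^{2} + 3} + 60 w^{2} \sqrt{2 w^{2} + 3} + 25 \sqrt{2 w^{2} + 3}} = G'(w).

G(w) = \frac{6 w^{2} + 18 w \sqrt{2 w^{2} + 3} + 18 \sqrt{2 w^{2} + 3} + 5}{12 w^{2} + 10}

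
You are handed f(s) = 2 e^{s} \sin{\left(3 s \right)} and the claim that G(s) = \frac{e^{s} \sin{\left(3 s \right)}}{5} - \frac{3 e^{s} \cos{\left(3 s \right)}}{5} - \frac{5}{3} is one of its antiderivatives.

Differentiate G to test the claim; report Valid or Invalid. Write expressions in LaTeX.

Valid. The derivative of G reproduces f.

d/ds[G] = 2 e^{s} \sin{\left(3 s \right)}
This equals f(s) exactly, so the claim holds.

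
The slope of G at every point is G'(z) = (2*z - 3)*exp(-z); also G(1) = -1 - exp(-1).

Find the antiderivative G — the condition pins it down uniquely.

G'(z) has the shape u'v + uv' for u = 1 - 2*z and v = exp(-z) — it is the derivative of the product u*v.
A general antiderivative is (1 - 2*z)*exp(-z) + C.
The condition gives C = -1 - exp(-1) - (-exp(-1)) = -1.
So G(z) = -2*z*exp(-z) - 1 + exp(-z).
Check: d/dz[-2*z*exp(-z) - 1 + exp(-z)] = (2*z - 3)*exp(-z) = G'(z).

G(z) = -2*z*exp(-z) - 1 + exp(-z)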